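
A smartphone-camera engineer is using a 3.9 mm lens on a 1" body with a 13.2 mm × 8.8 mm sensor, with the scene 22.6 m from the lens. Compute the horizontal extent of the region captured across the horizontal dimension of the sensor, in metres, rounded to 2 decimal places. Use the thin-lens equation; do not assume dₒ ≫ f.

dₒ: 22.6 m = 22600 mm.
Similar triangles through the lens centre give W/dₒ = w/dᵢ; with 1/f = 1/dₒ + 1/dᵢ this gives W = w·(dₒ − f)/f.
W = 13.2 mm × (22600 − 3.9) / 3.9 = 13.2 × 5793.8718 ≈ 76479.108 mm = 76.4791 m.

76.48 m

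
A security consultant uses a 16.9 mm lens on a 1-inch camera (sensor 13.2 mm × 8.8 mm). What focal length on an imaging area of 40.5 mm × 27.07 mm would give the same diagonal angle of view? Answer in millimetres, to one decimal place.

Sensor diagonal = √(13.2² + 8.8²) = √251.6800 ≈ 15.8644 mm.
Sensor diagonal = √(40.5² + 27.07²) = √2373.0349 ≈ 48.7138 mm.
Equal angle of view means equal diagonal/f ratio, so f₂ = f₁ · (diagonal₂/diagonal₁) = 16.9 × 48.7138/15.8644.
f₂ = 16.9 × 3.07063 ≈ 51.894 mm.

51.9 mm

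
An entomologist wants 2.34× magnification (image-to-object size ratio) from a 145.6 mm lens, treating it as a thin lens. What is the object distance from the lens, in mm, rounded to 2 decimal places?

207.82 mm

With m = dᵢ/dₒ and 1/f = 1/dₒ + 1/dᵢ, substituting dᵢ = m·dₒ gives 1/f = (1 + 1/m)/dₒ, hence dₒ = f·(1 + 1/m).
dₒ = 145.6 × (1 + 1/2.34) = 145.6 × 1.42735 ≈ 207.822 mm.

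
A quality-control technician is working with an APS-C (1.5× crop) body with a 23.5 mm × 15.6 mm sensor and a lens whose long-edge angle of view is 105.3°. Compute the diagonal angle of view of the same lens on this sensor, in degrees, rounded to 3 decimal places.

From the long-edge AOV: f = 23.5 / (2·tan(52.65°)) = 23.5 / 2.62063 ≈ 8.9673 mm.
Sensor diagonal = √(23.5² + 15.6²) = √795.6100 ≈ 28.2066 mm.
Diagonal AOV = 2·arctan(28.2066 / (2 × 8.9673)) = 2·arctan(1.57274) ≈ 115.1010°.

115.101°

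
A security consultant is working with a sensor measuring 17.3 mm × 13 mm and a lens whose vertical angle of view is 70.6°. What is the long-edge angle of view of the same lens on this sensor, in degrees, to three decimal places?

86.593°

From the vertical AOV: f = 13 / (2·tan(35.3°)) = 13 / 1.41608 ≈ 9.1803 mm.
Long-edge AOV = 2·arctan(17.3 / (2 × 9.1803)) = 2·arctan(0.94224) ≈ 86.5930°.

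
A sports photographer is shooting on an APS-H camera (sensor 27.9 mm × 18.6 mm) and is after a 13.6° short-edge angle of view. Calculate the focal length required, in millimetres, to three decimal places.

77.992 mm

From α = 2·arctan(h/2f) we get f = h / (2·tan(α/2)).
With h = 18.6 mm and α/2 = 6.8°, tan(α/2) ≈ 0.11924, so f ≈ 18.6 / 0.23849 ≈ 77.9921 mm.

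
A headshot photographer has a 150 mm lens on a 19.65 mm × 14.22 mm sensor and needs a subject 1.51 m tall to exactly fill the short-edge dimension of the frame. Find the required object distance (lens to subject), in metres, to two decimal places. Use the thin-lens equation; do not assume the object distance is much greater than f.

16.08 m

W: 1.51 m = 1510 mm.
Magnification m = h/W = dᵢ/dₒ; combined with 1/f = 1/dₒ + 1/dᵢ this gives dₒ = f·(1 + W/h).
dₒ = 150 mm × (1 + 1510/14.22) = 150 × 107.1885 ≈ 16078.270 mm = 16.0783 m.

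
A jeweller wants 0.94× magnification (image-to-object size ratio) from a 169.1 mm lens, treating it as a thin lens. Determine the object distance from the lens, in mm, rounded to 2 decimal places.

348.99 mm

With m = dᵢ/dₒ and 1/f = 1/dₒ + 1/dᵢ, substituting dᵢ = m·dₒ gives 1/f = (1 + 1/m)/dₒ, hence dₒ = f·(1 + 1/m).
dₒ = 169.1 × (1 + 1/0.94) = 169.1 × 2.06383 ≈ 348.994 mm.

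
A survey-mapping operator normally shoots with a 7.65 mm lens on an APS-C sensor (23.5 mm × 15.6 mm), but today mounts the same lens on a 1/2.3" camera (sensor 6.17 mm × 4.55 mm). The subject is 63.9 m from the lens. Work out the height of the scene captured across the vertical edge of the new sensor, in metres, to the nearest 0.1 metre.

38.0 m

The focal length stays 7.65 mm; the relevant sensor dimension is now h = 4.55 mm. Object distance dₒ = 63.9 m = 63900 mm.
Thin-lens field height W = h·(dₒ − f)/f = 4.55 × (63900 − 7.65)/7.65 ≈ 38001.332 mm = 38.0013 m.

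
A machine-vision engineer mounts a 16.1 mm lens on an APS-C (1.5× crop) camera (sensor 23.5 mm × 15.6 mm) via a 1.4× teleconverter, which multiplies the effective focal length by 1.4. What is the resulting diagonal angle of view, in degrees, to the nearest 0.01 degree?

64.07°

Effective focal length f = 16.1 × 1.4 = 22.54 mm.
Sensor diagonal = √(23.5² + 15.6²) = √795.6100 ≈ 28.2066 mm.
α = 2·arctan(28.207 / (2 × 22.54)) = 2·arctan(0.62570) ≈ 64.0684°.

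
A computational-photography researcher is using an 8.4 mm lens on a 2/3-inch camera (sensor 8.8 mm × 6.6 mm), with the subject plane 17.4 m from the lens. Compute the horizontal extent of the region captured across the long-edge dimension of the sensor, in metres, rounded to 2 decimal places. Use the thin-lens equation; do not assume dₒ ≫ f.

18.22 m

dₒ: 17.4 m = 17400 mm.
Similar triangles through the lens centre give W/dₒ = w/dᵢ; with 1/f = 1/dₒ + 1/dᵢ this gives W = w·(dₒ − f)/f.
W = 8.8 mm × (17400 − 8.4) / 8.4 = 8.8 × 2070.4286 ≈ 18219.771 mm = 18.2198 m.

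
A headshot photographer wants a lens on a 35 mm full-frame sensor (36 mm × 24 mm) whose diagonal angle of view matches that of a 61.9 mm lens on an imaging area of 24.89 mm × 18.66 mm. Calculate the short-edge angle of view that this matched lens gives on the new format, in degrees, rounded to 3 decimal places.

15.870°

Sensor diagonal = √(24.89² + 18.66²) = √967.7077 ≈ 31.1080 mm.
Sensor diagonal = √(36² + 24²) = √1872.0000 ≈ 43.2666 mm.
Equal diagonal AOV ⇒ f₂ = f₁ · 43.2666/31.1080 = 61.9 × 1.39085 ≈ 86.0937 mm.
Short-edge AOV on the new format = 2·arctan(24 / (2 × 86.0937)) = 2·arctan(0.13938) ≈ 15.8699°.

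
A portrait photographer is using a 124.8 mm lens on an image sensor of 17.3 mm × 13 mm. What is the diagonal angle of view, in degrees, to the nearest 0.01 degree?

Sensor diagonal = √(17.3² + 13²) = √468.2900 ≈ 21.6400 mm.
Angle of view α = 2·arctan(d/2f) with d = 21.6400 mm and f = 124.8 mm.
d/2f = 0.08670; arctan(0.08670) ≈ 4.9551°, so α ≈ 9.9102°.

9.91°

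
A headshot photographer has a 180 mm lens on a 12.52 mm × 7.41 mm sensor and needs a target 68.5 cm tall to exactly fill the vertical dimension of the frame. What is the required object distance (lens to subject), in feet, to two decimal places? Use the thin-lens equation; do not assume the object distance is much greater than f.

55.18 ft

W: 68.5 cm = 685 mm.
Magnification m = h/W = dᵢ/dₒ; combined with 1/f = 1/dₒ + 1/dᵢ this gives dₒ = f·(1 + W/h).
dₒ = 180 mm × (1 + 685/7.41) = 180 × 93.4426 ≈ 16819.676 mm = 16819.676/304.8 ft = 55.1827 ft.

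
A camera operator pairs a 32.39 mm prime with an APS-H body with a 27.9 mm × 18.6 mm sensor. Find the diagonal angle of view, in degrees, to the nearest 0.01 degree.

Sensor diagonal = √(27.9² + 18.6²) = √1124.3700 ≈ 33.5316 mm.
Angle of view α = 2·arctan(d/2f) with d = 33.5316 mm and f = 32.39 mm.
d/2f = 0.51762; arctan(0.51762) ≈ 27.3671°, so α ≈ 54.7343°.

54.73°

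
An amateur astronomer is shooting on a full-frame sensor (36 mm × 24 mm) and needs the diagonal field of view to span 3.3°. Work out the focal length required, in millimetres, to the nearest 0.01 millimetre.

751.00 mm

Sensor diagonal = √(36² + 24²) = √1872.0000 ≈ 43.2666 mm.
From α = 2·arctan(d/2f) we get f = d / (2·tan(α/2)).
With d = 43.2666 mm and α/2 = 1.65°, tan(α/2) ≈ 0.02881, so f ≈ 43.2666 / 0.05761 ≈ 751.0028 mm.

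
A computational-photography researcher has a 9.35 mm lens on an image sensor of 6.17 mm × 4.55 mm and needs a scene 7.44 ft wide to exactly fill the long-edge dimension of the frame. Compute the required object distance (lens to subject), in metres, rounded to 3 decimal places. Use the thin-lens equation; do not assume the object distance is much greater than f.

W: 7.44 ft × 304.8 mm/ft = 2267.71 mm.
Magnification m = w/W = dᵢ/dₒ; combined with 1/f = 1/dₒ + 1/dᵢ this gives dₒ = f·(1 + W/w).
dₒ = 9.35 mm × (1 + 2267.71/6.17) = 9.35 × 368.5384 ≈ 3445.834 mm = 3.44583 m.

3.446 m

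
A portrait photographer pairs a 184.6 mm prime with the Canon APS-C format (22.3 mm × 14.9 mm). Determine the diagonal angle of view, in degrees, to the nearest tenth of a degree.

8.3°

Sensor diagonal = √(22.3² + 14.9²) = √719.3000 ≈ 26.8198 mm.
Angle of view α = 2·arctan(d/2f) with d = 26.8198 mm and f = 184.6 mm.
d/2f = 0.07264; arctan(0.07264) ≈ 4.1548°, so α ≈ 8.3097°.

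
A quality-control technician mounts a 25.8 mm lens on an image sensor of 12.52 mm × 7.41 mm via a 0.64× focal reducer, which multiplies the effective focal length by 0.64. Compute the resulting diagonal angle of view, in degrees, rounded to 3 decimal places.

Effective focal length f = 25.8 × 0.64 = 16.512 mm.
Sensor diagonal = √(12.52² + 7.41²) = √211.6585 ≈ 14.5485 mm.
α = 2·arctan(14.548 / (2 × 16.512)) = 2·arctan(0.44054) ≈ 47.5511°.

47.551°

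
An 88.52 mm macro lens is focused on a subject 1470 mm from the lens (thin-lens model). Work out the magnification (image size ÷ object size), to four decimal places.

0.0641×

Thin lens: 1/f = 1/dₒ + 1/dᵢ → 1/dᵢ = 1/88.52 − 1/1470 = 0.0106166 mm⁻¹, so dᵢ ≈ 94.1920 mm.
Magnification m = dᵢ/dₒ = 94.1920/1470 ≈ 0.06408.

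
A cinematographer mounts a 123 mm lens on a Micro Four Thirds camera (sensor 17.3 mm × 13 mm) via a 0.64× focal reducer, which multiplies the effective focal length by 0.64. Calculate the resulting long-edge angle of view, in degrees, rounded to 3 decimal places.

Effective focal length f = 123 × 0.64 = 78.72 mm.
α = 2·arctan(17.3 / (2 × 78.72)) = 2·arctan(0.10988) ≈ 12.5414°.

12.541°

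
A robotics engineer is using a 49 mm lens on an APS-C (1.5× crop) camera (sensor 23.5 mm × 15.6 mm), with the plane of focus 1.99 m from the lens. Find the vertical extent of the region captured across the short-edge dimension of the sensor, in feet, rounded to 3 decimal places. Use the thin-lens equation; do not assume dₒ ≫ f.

dₒ: 1.99 m = 1990 mm.
Similar triangles through the lens centre give W/dₒ = h/dᵢ; with 1/f = 1/dₒ + 1/dᵢ this gives W = h·(dₒ − f)/f.
W = 15.6 mm × (1990 − 49) / 49 = 15.6 × 39.6122 ≈ 617.951 mm = 617.951/304.8 ft = 2.0274 ft.

2.027 ft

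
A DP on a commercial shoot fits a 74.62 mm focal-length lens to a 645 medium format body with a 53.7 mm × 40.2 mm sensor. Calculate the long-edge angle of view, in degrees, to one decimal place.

39.6°

Angle of view α = 2·arctan(w/2f) with w = 53.7 mm and f = 74.62 mm.
w/2f = 0.35982; arctan(0.35982) ≈ 19.7899°, so α ≈ 39.5798°.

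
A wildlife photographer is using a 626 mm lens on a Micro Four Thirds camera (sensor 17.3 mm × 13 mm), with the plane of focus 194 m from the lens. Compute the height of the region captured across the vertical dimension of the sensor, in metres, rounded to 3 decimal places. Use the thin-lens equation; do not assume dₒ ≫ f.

dₒ: 194 m = 194000 mm.
Similar triangles through the lens centre give W/dₒ = h/dᵢ; with 1/f = 1/dₒ + 1/dᵢ this gives W = h·(dₒ − f)/f.
W = 13 mm × (194000 − 626) / 626 = 13 × 308.9042 ≈ 4015.754 mm = 4.01575 m.

4.016 m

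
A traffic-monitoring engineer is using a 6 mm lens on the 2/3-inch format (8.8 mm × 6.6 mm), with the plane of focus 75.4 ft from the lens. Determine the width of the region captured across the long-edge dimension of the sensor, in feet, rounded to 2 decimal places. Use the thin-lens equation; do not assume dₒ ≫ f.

110.56 ft

dₒ: 75.4 ft × 304.8 mm/ft = 22981.92 mm.
Similar triangles through the lens centre give W/dₒ = w/dᵢ; with 1/f = 1/dₒ + 1/dᵢ this gives W = w·(dₒ − f)/f.
W = 8.8 mm × (22981.9 − 6) / 6 = 8.8 × 3829.3199 ≈ 33698.015 mm = 33698.015/304.8 ft = 110.558 ft.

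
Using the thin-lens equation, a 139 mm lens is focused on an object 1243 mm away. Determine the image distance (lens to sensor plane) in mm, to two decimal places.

156.50 mm

1/dᵢ = 1/f − 1/dₒ = 1/139 − 1/1243 = 0.0063897 mm⁻¹.
dᵢ = 1/0.0063897 ≈ 156.5009 mm.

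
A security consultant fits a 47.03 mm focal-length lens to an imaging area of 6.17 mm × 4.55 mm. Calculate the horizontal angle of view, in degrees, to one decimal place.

Angle of view α = 2·arctan(w/2f) with w = 6.17 mm and f = 47.03 mm.
w/2f = 0.06560; arctan(0.06560) ≈ 3.7530°, so α ≈ 7.5060°.

7.5°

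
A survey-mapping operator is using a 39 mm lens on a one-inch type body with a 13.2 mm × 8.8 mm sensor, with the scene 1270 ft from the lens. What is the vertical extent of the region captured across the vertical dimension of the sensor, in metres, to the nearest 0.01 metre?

dₒ: 1270 ft × 304.8 mm/ft = 387095.99 mm.
Similar triangles through the lens centre give W/dₒ = h/dᵢ; with 1/f = 1/dₒ + 1/dᵢ this gives W = h·(dₒ − f)/f.
W = 8.8 mm × (387096 − 39) / 39 = 8.8 × 9924.5381 ≈ 87335.936 mm = 87.3359 m.

87.34 m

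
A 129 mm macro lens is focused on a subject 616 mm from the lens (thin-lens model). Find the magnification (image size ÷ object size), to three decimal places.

Thin lens: 1/f = 1/dₒ + 1/dᵢ → 1/dᵢ = 1/129 − 1/616 = 0.0061286 mm⁻¹, so dᵢ ≈ 163.1704 mm.
Magnification m = dᵢ/dₒ = 163.1704/616 ≈ 0.26489.

0.265×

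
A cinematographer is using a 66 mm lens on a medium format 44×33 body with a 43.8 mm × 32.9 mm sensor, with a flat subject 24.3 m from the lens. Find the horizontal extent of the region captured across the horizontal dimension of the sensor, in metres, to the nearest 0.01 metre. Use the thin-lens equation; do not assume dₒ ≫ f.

dₒ: 24.3 m = 24300 mm.
Similar triangles through the lens centre give W/dₒ = w/dᵢ; with 1/f = 1/dₒ + 1/dᵢ this gives W = w·(dₒ − f)/f.
W = 43.8 mm × (24300 − 66) / 66 = 43.8 × 367.1818 ≈ 16082.564 mm = 16.0826 m.

16.08 m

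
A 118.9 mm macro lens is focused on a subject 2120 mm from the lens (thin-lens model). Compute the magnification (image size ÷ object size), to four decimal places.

0.0594×

Thin lens: 1/f = 1/dₒ + 1/dᵢ → 1/dᵢ = 1/118.9 − 1/2120 = 0.0079387 mm⁻¹, so dᵢ ≈ 125.9647 mm.
Magnification m = dᵢ/dₒ = 125.9647/2120 ≈ 0.05942.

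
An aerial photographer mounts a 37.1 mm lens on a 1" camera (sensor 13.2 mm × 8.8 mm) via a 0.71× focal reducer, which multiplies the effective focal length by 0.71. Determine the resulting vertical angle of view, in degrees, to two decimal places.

Effective focal length f = 37.1 × 0.71 = 26.341 mm.
α = 2·arctan(8.8 / (2 × 26.341)) = 2·arctan(0.16704) ≈ 18.9663°.

18.97°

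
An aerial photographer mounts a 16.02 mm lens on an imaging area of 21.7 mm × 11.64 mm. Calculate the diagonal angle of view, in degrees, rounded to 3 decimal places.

Sensor diagonal = √(21.7² + 11.64²) = √606.3796 ≈ 24.6248 mm.
Angle of view α = 2·arctan(d/2f) with d = 24.6248 mm and f = 16.02 mm.
d/2f = 0.76856; arctan(0.76856) ≈ 37.5446°, so α ≈ 75.0891°.

75.089°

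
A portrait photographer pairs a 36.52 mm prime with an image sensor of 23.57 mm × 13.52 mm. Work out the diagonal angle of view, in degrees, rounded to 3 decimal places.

40.812°

Sensor diagonal = √(23.57² + 13.52²) = √738.3353 ≈ 27.1723 mm.
Angle of view α = 2·arctan(d/2f) with d = 27.1723 mm and f = 36.52 mm.
d/2f = 0.37202; arctan(0.37202) ≈ 20.4062°, so α ≈ 40.8124°.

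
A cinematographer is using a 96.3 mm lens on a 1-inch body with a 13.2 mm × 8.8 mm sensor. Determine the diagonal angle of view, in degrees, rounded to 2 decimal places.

Sensor diagonal = √(13.2² + 8.8²) = √251.6800 ≈ 15.8644 mm.
Angle of view α = 2·arctan(d/2f) with d = 15.8644 mm and f = 96.3 mm.
d/2f = 0.08237; arctan(0.08237) ≈ 4.7088°, so α ≈ 9.4176°.

9.42°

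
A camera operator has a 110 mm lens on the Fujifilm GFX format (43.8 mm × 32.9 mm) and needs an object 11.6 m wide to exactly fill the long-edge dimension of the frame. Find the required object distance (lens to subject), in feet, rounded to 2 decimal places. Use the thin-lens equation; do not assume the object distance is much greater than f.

W: 11.6 m = 11600 mm.
Magnification m = w/W = dᵢ/dₒ; combined with 1/f = 1/dₒ + 1/dᵢ this gives dₒ = f·(1 + W/w).
dₒ = 110 mm × (1 + 11600/43.8) = 110 × 265.8402 ≈ 29242.420 mm = 29242.420/304.8 ft = 95.9397 ft.

95.94 ft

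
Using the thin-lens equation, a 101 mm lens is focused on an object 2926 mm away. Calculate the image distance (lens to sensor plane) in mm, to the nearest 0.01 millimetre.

104.61 mm

1/dᵢ = 1/f − 1/dₒ = 1/101 − 1/2926 = 0.0095592 mm⁻¹.
dᵢ = 1/0.0095592 ≈ 104.6110 mm.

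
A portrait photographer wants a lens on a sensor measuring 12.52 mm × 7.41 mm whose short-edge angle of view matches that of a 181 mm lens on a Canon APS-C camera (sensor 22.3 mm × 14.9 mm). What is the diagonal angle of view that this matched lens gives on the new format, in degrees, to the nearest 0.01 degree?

Equal short-edge AOV ⇒ f₂ = f₁ · 7.41/14.9 = 181 × 0.49732 ≈ 90.0141 mm.
Sensor diagonal = √(12.52² + 7.41²) = √211.6585 ≈ 14.5485 mm.
Diagonal AOV on the new format = 2·arctan(14.5485 / (2 × 90.0141)) = 2·arctan(0.08081) ≈ 9.2403°.

9.24°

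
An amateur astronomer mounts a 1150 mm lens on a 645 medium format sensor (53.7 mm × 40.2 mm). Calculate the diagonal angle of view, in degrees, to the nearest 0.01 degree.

Sensor diagonal = √(53.7² + 40.2²) = √4499.7300 ≈ 67.0800 mm.
Angle of view α = 2·arctan(d/2f) with d = 67.0800 mm and f = 1150 mm.
d/2f = 0.02917; arctan(0.02917) ≈ 1.6706°, so α ≈ 3.3411°.

3.34°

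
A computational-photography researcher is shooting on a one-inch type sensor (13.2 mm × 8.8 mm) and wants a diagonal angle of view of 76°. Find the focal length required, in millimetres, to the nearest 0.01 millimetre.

10.15 mm

Sensor diagonal = √(13.2² + 8.8²) = √251.6800 ≈ 15.8644 mm.
From α = 2·arctan(d/2f) we get f = d / (2·tan(α/2)).
With d = 15.8644 mm and α/2 = 38°, tan(α/2) ≈ 0.78129, so f ≈ 15.8644 / 1.56257 ≈ 10.1528 mm.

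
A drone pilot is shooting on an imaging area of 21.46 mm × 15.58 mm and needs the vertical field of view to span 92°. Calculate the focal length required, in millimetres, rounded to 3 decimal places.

7.523 mm

From α = 2·arctan(h/2f) we get f = h / (2·tan(α/2)).
With h = 15.58 mm and α/2 = 46°, tan(α/2) ≈ 1.03553, so f ≈ 15.58 / 2.07106 ≈ 7.5227 mm.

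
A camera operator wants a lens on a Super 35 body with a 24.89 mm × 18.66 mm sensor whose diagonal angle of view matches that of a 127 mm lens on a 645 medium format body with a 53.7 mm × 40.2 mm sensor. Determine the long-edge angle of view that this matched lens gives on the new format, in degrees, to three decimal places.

Sensor diagonal = √(53.7² + 40.2²) = √4499.7300 ≈ 67.0800 mm.
Sensor diagonal = √(24.89² + 18.66²) = √967.7077 ≈ 31.1080 mm.
Equal diagonal AOV ⇒ f₂ = f₁ · 31.1080/67.0800 = 127 × 0.46374 ≈ 58.8956 mm.
Long-edge AOV on the new format = 2·arctan(24.89 / (2 × 58.8956)) = 2·arctan(0.21131) ≈ 23.8629°.

23.863°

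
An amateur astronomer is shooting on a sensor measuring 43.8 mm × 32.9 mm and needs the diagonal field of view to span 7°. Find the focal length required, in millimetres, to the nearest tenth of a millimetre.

447.8 mm

Sensor diagonal = √(43.8² + 32.9²) = √3000.8500 ≈ 54.7800 mm.
From α = 2·arctan(d/2f) we get f = d / (2·tan(α/2)).
With d = 54.7800 mm and α/2 = 3.5°, tan(α/2) ≈ 0.06116, so f ≈ 54.7800 / 0.12233 ≈ 447.8227 mm.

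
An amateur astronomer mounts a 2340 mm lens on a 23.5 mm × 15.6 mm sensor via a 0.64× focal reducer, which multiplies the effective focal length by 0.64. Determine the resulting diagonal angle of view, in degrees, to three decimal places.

1.079°

Effective focal length f = 2340 × 0.64 = 1497.6 mm.
Sensor diagonal = √(23.5² + 15.6²) = √795.6100 ≈ 28.2066 mm.
α = 2·arctan(28.207 / (2 × 1497.6)) = 2·arctan(0.00942) ≈ 1.0791°.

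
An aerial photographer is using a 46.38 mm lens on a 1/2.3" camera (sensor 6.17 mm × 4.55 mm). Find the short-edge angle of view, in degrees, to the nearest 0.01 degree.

5.62°

Angle of view α = 2·arctan(h/2f) with h = 4.55 mm and f = 46.38 mm.
h/2f = 0.04905; arctan(0.04905) ≈ 2.8082°, so α ≈ 5.6164°.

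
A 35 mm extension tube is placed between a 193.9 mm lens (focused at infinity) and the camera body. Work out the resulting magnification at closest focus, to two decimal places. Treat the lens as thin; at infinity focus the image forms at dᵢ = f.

0.18×

The tube moves the image plane from f to f + e, so dᵢ = 193.9 + 35 = 228.9 mm. Focus is achieved when 1/f = 1/dₒ + 1/dᵢ, giving dₒ = 1/(1/f − 1/(f+e)).
Magnification m = dᵢ/dₒ = (f+e)·(1/f − 1/(f+e)) = e/f = 35/193.9 ≈ 0.1805.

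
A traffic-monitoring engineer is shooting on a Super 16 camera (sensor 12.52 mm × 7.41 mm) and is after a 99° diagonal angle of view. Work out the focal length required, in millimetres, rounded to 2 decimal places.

6.21 mm

Sensor diagonal = √(12.52² + 7.41²) = √211.6585 ≈ 14.5485 mm.
From α = 2·arctan(d/2f) we get f = d / (2·tan(α/2)).
With d = 14.5485 mm and α/2 = 49.5°, tan(α/2) ≈ 1.17085, so f ≈ 14.5485 / 2.34170 ≈ 6.2128 mm.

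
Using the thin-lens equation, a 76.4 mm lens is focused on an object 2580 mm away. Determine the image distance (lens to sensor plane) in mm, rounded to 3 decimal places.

78.731 mm

1/dᵢ = 1/f − 1/dₒ = 1/76.4 − 1/2580 = 0.0127014 mm⁻¹.
dᵢ = 1/0.0127014 ≈ 78.7314 mm.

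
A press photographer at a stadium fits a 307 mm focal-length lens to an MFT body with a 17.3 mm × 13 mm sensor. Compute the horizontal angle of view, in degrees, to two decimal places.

3.23°

Angle of view α = 2·arctan(w/2f) with w = 17.3 mm and f = 307 mm.
w/2f = 0.02818; arctan(0.02818) ≈ 1.6139°, so α ≈ 3.2279°.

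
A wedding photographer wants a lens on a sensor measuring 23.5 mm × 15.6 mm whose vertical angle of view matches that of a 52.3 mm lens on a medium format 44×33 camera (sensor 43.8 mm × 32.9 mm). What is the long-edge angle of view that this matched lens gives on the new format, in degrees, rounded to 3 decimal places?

50.704°

Equal vertical AOV ⇒ f₂ = f₁ · 15.6/32.9 = 52.3 × 0.47416 ≈ 24.7988 mm.
Long-edge AOV on the new format = 2·arctan(23.5 / (2 × 24.7988)) = 2·arctan(0.47381) ≈ 50.7045°.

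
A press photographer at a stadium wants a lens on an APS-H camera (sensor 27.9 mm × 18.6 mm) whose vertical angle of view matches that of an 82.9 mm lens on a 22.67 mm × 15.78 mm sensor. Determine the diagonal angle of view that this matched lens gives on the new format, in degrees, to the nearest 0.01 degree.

Equal vertical AOV ⇒ f₂ = f₁ · 18.6/15.78 = 82.9 × 1.17871 ≈ 97.7148 mm.
Sensor diagonal = √(27.9² + 18.6²) = √1124.3700 ≈ 33.5316 mm.
Diagonal AOV on the new format = 2·arctan(33.5316 / (2 × 97.7148)) = 2·arctan(0.17158) ≈ 19.4719°.

19.47°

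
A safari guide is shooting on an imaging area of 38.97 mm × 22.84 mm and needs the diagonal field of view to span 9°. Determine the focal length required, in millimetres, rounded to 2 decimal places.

286.97 mm

Sensor diagonal = √(38.97² + 22.84²) = √2040.3265 ≈ 45.1700 mm.
From α = 2·arctan(d/2f) we get f = d / (2·tan(α/2)).
With d = 45.1700 mm and α/2 = 4.5°, tan(α/2) ≈ 0.07870, so f ≈ 45.1700 / 0.15740 ≈ 286.9695 mm.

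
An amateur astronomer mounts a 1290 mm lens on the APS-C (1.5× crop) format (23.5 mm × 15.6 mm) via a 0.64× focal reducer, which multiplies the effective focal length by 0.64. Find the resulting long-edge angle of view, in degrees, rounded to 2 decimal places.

Effective focal length f = 1290 × 0.64 = 825.6 mm.
α = 2·arctan(23.5 / (2 × 825.6)) = 2·arctan(0.01423) ≈ 1.6308°.

1.63°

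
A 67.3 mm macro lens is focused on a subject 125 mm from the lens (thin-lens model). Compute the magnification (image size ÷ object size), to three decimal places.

1.166×

Thin lens: 1/f = 1/dₒ + 1/dᵢ → 1/dᵢ = 1/67.3 − 1/125 = 0.0068588 mm⁻¹, so dᵢ ≈ 145.7972 mm.
Magnification m = dᵢ/dₒ = 145.7972/125 ≈ 1.16638.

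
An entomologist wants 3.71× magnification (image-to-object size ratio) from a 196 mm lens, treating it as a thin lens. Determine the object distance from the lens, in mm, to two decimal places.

With m = dᵢ/dₒ and 1/f = 1/dₒ + 1/dᵢ, substituting dᵢ = m·dₒ gives 1/f = (1 + 1/m)/dₒ, hence dₒ = f·(1 + 1/m).
dₒ = 196 × (1 + 1/3.71) = 196 × 1.26954 ≈ 248.830 mm.

248.83 mm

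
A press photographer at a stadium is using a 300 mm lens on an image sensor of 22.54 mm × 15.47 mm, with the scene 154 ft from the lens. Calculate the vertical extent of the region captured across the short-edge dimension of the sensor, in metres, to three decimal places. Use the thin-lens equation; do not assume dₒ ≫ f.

dₒ: 154 ft × 304.8 mm/ft = 46939.20 mm.
Similar triangles through the lens centre give W/dₒ = h/dᵢ; with 1/f = 1/dₒ + 1/dᵢ this gives W = h·(dₒ − f)/f.
W = 15.47 mm × (46939.2 − 300) / 300 = 15.47 × 155.4640 ≈ 2405.028 mm = 2.40503 m.

2.405 m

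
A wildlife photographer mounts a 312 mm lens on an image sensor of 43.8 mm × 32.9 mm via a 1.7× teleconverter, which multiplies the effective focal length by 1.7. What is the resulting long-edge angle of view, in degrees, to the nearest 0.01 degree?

Effective focal length f = 312 × 1.7 = 530.4 mm.
α = 2·arctan(43.8 / (2 × 530.4)) = 2·arctan(0.04129) ≈ 4.7288°.

4.73°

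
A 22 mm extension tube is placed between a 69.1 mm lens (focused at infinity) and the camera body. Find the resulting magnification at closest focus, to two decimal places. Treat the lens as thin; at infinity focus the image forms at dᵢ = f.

The tube moves the image plane from f to f + e, so dᵢ = 69.1 + 22 = 91.1 mm. Focus is achieved when 1/f = 1/dₒ + 1/dᵢ, giving dₒ = 1/(1/f − 1/(f+e)).
Magnification m = dᵢ/dₒ = (f+e)·(1/f − 1/(f+e)) = e/f = 22/69.1 ≈ 0.3184.

0.32×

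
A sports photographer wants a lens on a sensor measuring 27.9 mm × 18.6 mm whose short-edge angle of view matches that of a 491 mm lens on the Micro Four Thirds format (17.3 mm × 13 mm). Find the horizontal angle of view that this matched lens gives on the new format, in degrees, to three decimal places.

Equal short-edge AOV ⇒ f₂ = f₁ · 18.6/13 = 491 × 1.43077 ≈ 702.5077 mm.
Horizontal AOV on the new format = 2·arctan(27.9 / (2 × 702.5077)) = 2·arctan(0.01986) ≈ 2.2752°.

2.275°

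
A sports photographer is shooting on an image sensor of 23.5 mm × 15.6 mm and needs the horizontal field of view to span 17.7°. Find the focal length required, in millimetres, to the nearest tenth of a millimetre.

From α = 2·arctan(w/2f) we get f = w / (2·tan(α/2)).
With w = 23.5 mm and α/2 = 8.85°, tan(α/2) ≈ 0.15570, so f ≈ 23.5 / 0.31140 ≈ 75.4647 mm.

75.5 mm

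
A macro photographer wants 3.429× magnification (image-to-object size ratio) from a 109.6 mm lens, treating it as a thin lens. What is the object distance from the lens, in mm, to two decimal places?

141.56 mm

With m = dᵢ/dₒ and 1/f = 1/dₒ + 1/dᵢ, substituting dᵢ = m·dₒ gives 1/f = (1 + 1/m)/dₒ, hence dₒ = f·(1 + 1/m).
dₒ = 109.6 × (1 + 1/3.429) = 109.6 × 1.29163 ≈ 141.563 mm.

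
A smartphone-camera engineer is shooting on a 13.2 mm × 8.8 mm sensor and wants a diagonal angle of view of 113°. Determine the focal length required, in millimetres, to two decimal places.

Sensor diagonal = √(13.2² + 8.8²) = √251.6800 ≈ 15.8644 mm.
From α = 2·arctan(d/2f) we get f = d / (2·tan(α/2)).
With d = 15.8644 mm and α/2 = 56.5°, tan(α/2) ≈ 1.51084, so f ≈ 15.8644 / 3.02167 ≈ 5.2502 mm.

5.25 mm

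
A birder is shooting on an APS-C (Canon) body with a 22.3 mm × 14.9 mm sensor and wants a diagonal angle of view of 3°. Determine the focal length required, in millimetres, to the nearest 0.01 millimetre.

512.10 mm

Sensor diagonal = √(22.3² + 14.9²) = √719.3000 ≈ 26.8198 mm.
From α = 2·arctan(d/2f) we get f = d / (2·tan(α/2)).
With d = 26.8198 mm and α/2 = 1.5°, tan(α/2) ≈ 0.02619, so f ≈ 26.8198 / 0.05237 ≈ 512.1028 mm.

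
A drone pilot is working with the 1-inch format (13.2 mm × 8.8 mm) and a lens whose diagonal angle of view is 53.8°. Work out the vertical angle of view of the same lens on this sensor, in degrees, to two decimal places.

31.43°

Sensor diagonal = √(13.2² + 8.8²) = √251.6800 ≈ 15.8644 mm.
From the diagonal AOV: f = 15.8644 / (2·tan(26.9°)) = 15.8644 / 1.01466 ≈ 15.6352 mm.
Vertical AOV = 2·arctan(8.8 / (2 × 15.6352)) = 2·arctan(0.28142) ≈ 31.4348°.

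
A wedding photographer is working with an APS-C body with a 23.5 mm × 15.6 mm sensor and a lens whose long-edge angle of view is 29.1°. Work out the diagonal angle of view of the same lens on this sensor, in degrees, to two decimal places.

34.61°

From the long-edge AOV: f = 23.5 / (2·tan(14.55°)) = 23.5 / 0.51910 ≈ 45.2709 mm.
Sensor diagonal = √(23.5² + 15.6²) = √795.6100 ≈ 28.2066 mm.
Diagonal AOV = 2·arctan(28.2066 / (2 × 45.2709)) = 2·arctan(0.31153) ≈ 34.6069°.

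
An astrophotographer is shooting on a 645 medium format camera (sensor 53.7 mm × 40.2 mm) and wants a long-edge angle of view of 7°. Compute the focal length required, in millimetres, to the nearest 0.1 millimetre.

439.0 mm

From α = 2·arctan(w/2f) we get f = w / (2·tan(α/2)).
With w = 53.7 mm and α/2 = 3.5°, tan(α/2) ≈ 0.06116, so f ≈ 53.7 / 0.12233 ≈ 438.9936 mm.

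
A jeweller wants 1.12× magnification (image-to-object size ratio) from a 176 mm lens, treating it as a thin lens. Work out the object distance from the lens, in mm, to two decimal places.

333.14 mm

With m = dᵢ/dₒ and 1/f = 1/dₒ + 1/dᵢ, substituting dᵢ = m·dₒ gives 1/f = (1 + 1/m)/dₒ, hence dₒ = f·(1 + 1/m).
dₒ = 176 × (1 + 1/1.12) = 176 × 1.89286 ≈ 333.143 mm.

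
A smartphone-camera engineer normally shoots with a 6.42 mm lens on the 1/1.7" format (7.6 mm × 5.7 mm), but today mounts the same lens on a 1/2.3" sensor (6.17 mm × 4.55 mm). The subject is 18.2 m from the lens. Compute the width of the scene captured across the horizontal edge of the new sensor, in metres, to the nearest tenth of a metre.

The focal length stays 6.42 mm; the relevant sensor dimension is now w = 6.17 mm. Object distance dₒ = 18.2 m = 18200 mm.
Thin-lens field width W = w·(dₒ − f)/f = 6.17 × (18200 − 6.42)/6.42 ≈ 17485.107 mm = 17.4851 m.

17.5 m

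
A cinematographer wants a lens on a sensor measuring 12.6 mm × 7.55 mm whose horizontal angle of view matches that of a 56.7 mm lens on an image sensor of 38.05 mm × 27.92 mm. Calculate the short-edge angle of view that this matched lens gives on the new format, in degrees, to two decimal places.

22.74°

Equal horizontal AOV ⇒ f₂ = f₁ · 12.6/38.05 = 56.7 × 0.33114 ≈ 18.7758 mm.
Short-edge AOV on the new format = 2·arctan(7.55 / (2 × 18.7758)) = 2·arctan(0.20106) ≈ 22.7362°.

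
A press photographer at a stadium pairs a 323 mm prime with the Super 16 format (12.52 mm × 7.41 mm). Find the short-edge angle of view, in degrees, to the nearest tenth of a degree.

Angle of view α = 2·arctan(h/2f) with h = 7.41 mm and f = 323 mm.
h/2f = 0.01147; arctan(0.01147) ≈ 0.6572°, so α ≈ 1.3144°.

1.3°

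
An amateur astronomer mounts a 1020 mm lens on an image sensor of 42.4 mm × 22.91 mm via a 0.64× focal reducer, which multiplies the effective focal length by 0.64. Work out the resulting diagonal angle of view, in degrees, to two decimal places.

Effective focal length f = 1020 × 0.64 = 652.8 mm.
Sensor diagonal = √(42.4² + 22.91²) = √2322.6281 ≈ 48.1937 mm.
α = 2·arctan(48.194 / (2 × 652.8)) = 2·arctan(0.03691) ≈ 4.2280°.

4.23°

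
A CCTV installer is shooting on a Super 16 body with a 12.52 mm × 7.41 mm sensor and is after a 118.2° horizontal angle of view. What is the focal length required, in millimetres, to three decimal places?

From α = 2·arctan(w/2f) we get f = w / (2·tan(α/2)).
With w = 12.52 mm and α/2 = 59.1°, tan(α/2) ≈ 1.67088, so f ≈ 12.52 / 3.34176 ≈ 3.7465 mm.

3.747 mm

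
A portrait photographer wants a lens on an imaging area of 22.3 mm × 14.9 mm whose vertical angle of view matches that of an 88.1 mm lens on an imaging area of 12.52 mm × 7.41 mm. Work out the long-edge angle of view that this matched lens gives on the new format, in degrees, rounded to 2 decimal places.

7.20°

Equal vertical AOV ⇒ f₂ = f₁ · 14.9/7.41 = 88.1 × 2.01080 ≈ 177.1511 mm.
Long-edge AOV on the new format = 2·arctan(22.3 / (2 × 177.1511)) = 2·arctan(0.06294) ≈ 7.2030°.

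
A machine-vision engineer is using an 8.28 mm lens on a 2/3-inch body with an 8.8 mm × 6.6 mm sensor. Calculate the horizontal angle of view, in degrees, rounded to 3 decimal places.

Angle of view α = 2·arctan(w/2f) with w = 8.8 mm and f = 8.28 mm.
w/2f = 0.53140; arctan(0.53140) ≈ 27.9862°, so α ≈ 55.9724°.

55.972°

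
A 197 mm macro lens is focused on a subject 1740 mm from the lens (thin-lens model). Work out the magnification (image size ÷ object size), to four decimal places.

Thin lens: 1/f = 1/dₒ + 1/dᵢ → 1/dᵢ = 1/197 − 1/1740 = 0.0045014 mm⁻¹, so dᵢ ≈ 222.1517 mm.
Magnification m = dᵢ/dₒ = 222.1517/1740 ≈ 0.12767.

0.1277×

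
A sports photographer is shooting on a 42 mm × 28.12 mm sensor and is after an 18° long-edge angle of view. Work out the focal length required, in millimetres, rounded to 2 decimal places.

132.59 mm

From α = 2·arctan(w/2f) we get f = w / (2·tan(α/2)).
With w = 42 mm and α/2 = 9°, tan(α/2) ≈ 0.15838, so f ≈ 42 / 0.31677 ≈ 132.5888 mm.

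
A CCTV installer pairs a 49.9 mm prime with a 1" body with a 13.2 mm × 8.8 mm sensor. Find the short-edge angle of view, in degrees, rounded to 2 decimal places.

10.08°

Angle of view α = 2·arctan(h/2f) with h = 8.8 mm and f = 49.9 mm.
h/2f = 0.08818; arctan(0.08818) ≈ 5.0391°, so α ≈ 10.0782°.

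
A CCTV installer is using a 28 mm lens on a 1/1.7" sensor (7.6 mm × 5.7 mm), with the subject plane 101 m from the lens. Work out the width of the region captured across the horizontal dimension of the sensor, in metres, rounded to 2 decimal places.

dₒ: 101 m = 101000 mm.
Similar triangles through the lens centre give W/dₒ = w/dᵢ; with 1/f = 1/dₒ + 1/dᵢ this gives W = w·(dₒ − f)/f.
W = 7.6 mm × (101000 − 28) / 28 = 7.6 × 3606.1429 ≈ 27406.686 mm = 27.4067 m.

27.41 m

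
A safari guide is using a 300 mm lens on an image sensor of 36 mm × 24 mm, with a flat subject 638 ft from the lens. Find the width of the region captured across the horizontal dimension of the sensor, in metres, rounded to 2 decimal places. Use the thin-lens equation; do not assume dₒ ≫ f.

23.30 m

dₒ: 638 ft × 304.8 mm/ft = 194462.39 mm.
Similar triangles through the lens centre give W/dₒ = w/dᵢ; with 1/f = 1/dₒ + 1/dᵢ this gives W = w·(dₒ − f)/f.
W = 36 mm × (194462 − 300) / 300 = 36 × 647.2080 ≈ 23299.487 mm = 23.2995 m.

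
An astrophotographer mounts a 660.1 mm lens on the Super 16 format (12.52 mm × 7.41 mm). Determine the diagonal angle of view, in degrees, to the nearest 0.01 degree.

Sensor diagonal = √(12.52² + 7.41²) = √211.6585 ≈ 14.5485 mm.
Angle of view α = 2·arctan(d/2f) with d = 14.5485 mm and f = 660.1 mm.
d/2f = 0.01102; arctan(0.01102) ≈ 0.6314°, so α ≈ 1.2627°.

1.26°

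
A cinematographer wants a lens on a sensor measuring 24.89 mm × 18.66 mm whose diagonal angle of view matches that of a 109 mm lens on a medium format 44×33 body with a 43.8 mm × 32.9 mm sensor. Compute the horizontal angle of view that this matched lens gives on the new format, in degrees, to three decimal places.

Sensor diagonal = √(43.8² + 32.9²) = √3000.8500 ≈ 54.7800 mm.
Sensor diagonal = √(24.89² + 18.66²) = √967.7077 ≈ 31.1080 mm.
Equal diagonal AOV ⇒ f₂ = f₁ · 31.1080/54.7800 = 109 × 0.56787 ≈ 61.8980 mm.
Horizontal AOV on the new format = 2·arctan(24.89 / (2 × 61.8980)) = 2·arctan(0.20106) ≈ 22.7363°.

22.736°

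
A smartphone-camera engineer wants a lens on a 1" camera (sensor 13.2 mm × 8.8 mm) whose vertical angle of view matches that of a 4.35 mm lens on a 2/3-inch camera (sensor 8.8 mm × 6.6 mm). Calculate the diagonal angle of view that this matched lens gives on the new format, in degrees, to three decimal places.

107.652°

Equal vertical AOV ⇒ f₂ = f₁ · 8.8/6.6 = 4.35 × 1.33333 ≈ 5.8000 mm.
Sensor diagonal = √(13.2² + 8.8²) = √251.6800 ≈ 15.8644 mm.
Diagonal AOV on the new format = 2·arctan(15.8644 / (2 × 5.8000)) = 2·arctan(1.36762) ≈ 107.6518°.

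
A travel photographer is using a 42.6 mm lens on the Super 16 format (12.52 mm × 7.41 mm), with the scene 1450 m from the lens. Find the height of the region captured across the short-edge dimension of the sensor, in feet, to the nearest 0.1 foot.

827.5 ft

dₒ: 1450 m = 1.45e+06 mm.
Similar triangles through the lens centre give W/dₒ = h/dᵢ; with 1/f = 1/dₒ + 1/dᵢ this gives W = h·(dₒ − f)/f.
W = 7.41 mm × (1.45e+06 − 42.6) / 42.6 = 7.41 × 34036.5587 ≈ 252210.900 mm = 252210.900/304.8 ft = 827.464 ft.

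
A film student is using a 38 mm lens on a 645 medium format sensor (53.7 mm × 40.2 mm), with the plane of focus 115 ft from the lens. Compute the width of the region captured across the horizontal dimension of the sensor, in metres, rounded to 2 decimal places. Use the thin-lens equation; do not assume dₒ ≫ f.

dₒ: 115 ft × 304.8 mm/ft = 35052.00 mm.
Similar triangles through the lens centre give W/dₒ = w/dᵢ; with 1/f = 1/dₒ + 1/dᵢ this gives W = w·(dₒ − f)/f.
W = 53.7 mm × (35052 − 38) / 38 = 53.7 × 921.4210 ≈ 49480.309 mm = 49.4803 m.

49.48 m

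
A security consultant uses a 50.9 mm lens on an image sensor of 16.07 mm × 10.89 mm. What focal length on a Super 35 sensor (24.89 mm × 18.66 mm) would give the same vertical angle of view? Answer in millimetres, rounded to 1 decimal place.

87.2 mm

Equal angle of view means equal height/f ratio, so f₂ = f₁ · (height₂/height₁) = 50.9 × 18.66/10.89.
f₂ = 50.9 × 1.71350 ≈ 87.217 mm.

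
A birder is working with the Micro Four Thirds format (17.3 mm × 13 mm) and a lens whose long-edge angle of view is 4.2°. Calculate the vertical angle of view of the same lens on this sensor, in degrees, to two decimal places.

3.16°

From the long-edge AOV: f = 17.3 / (2·tan(2.1°)) = 17.3 / 0.07334 ≈ 235.8984 mm.
Vertical AOV = 2·arctan(13 / (2 × 235.8984)) = 2·arctan(0.02755) ≈ 3.1567°.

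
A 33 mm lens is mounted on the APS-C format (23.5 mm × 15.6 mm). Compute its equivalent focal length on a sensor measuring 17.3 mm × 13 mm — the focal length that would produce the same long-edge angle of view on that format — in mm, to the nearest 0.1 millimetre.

24.3 mm

Equal angle of view means equal width/f ratio, so f₂ = f₁ · (width₂/width₁) = 33 × 17.3/23.5.
f₂ = 33 × 0.73617 ≈ 24.294 mm.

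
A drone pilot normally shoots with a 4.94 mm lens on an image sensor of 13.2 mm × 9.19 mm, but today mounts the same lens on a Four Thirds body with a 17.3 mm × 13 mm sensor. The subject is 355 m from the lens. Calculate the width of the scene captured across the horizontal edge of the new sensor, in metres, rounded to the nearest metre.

The focal length stays 4.94 mm; the relevant sensor dimension is now w = 17.3 mm. Object distance dₒ = 355 m = 355000 mm.
Thin-lens field width W = w·(dₒ − f)/f = 17.3 × (355000 − 4.94)/4.94 ≈ 1243201.323 mm = 1243.2 m.

1243 m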